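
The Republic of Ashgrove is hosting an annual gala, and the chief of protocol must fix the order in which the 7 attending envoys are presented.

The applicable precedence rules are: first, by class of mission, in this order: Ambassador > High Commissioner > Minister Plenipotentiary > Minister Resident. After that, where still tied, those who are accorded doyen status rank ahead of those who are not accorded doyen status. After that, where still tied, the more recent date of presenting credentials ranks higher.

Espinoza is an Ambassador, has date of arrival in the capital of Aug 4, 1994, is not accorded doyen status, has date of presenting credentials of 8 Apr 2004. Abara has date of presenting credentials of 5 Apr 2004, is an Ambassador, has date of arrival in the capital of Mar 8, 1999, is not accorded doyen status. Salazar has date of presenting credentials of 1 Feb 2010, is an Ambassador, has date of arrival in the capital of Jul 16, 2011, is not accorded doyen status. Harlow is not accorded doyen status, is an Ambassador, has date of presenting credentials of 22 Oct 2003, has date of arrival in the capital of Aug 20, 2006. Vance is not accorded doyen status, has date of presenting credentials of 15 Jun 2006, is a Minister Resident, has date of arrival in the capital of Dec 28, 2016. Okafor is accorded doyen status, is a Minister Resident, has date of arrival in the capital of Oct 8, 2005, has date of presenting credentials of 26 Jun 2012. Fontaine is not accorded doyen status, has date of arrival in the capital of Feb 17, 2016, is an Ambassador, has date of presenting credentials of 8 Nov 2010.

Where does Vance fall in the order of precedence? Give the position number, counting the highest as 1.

By class of mission: Fontaine, Salazar, Espinoza, Abara and Harlow (Ambassador); then Okafor and Vance (Minister Resident).
Fontaine, Salazar, Espinoza, Abara and Harlow are each not accorded doyen status, so the next rule applies.
Among Fontaine, Salazar, Espinoza, Abara and Harlow, by date of presenting credentials (later first): Fontaine (8 Nov 2010) before Salazar (1 Feb 2010) before Espinoza (8 Apr 2004) before Abara (5 Apr 2004) before Harlow (22 Oct 2003).
Among Okafor and Vance, accorded doyen status before not accorded doyen status: Okafor (accorded doyen status) before Vance (not accorded doyen status).
Order: Fontaine, Salazar, Espinoza, Abara, Harlow, Okafor, Vance. So position 7.

7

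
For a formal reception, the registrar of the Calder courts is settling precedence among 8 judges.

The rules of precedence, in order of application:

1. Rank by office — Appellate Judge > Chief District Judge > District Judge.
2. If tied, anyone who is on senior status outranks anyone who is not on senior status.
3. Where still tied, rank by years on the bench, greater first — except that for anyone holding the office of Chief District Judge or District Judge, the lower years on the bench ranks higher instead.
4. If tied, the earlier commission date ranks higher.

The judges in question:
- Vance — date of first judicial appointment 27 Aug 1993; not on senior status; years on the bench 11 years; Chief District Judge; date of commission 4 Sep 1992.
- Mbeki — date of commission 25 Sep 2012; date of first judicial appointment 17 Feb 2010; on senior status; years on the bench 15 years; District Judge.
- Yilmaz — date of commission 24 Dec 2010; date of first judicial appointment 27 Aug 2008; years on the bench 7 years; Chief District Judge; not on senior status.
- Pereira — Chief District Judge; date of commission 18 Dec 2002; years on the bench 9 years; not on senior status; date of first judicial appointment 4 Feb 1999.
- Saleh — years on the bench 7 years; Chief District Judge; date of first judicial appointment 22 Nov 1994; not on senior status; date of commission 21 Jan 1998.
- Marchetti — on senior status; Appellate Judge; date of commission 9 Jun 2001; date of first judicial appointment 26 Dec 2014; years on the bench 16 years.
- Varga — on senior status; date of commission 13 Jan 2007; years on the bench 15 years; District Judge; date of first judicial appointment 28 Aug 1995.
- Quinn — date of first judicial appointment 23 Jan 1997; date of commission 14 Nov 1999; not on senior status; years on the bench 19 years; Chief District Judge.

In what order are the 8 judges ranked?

Marchetti, Saleh, Yilmaz, Pereira, Vance, Quinn, Varga, Mbeki

By office: Marchetti (Appellate Judge); then Saleh, Yilmaz, Pereira, Vance and Quinn (Chief District Judge); then Varga and Mbeki (District Judge).
Saleh, Yilmaz, Pereira, Vance and Quinn are each not on senior status, so the next rule applies.
Among Saleh, Yilmaz, Pereira, Vance and Quinn, by years on the bench (lower first) (reversed rule for this group): Saleh and Yilmaz (7 years) before Pereira (9 years) before Vance (11 years) before Quinn (19 years).
Among Saleh and Yilmaz, by date of commission (earlier first): Saleh (21 Jan 1998) before Yilmaz (24 Dec 2010).
Varga and Mbeki are each on senior status, so the next rule applies.
Varga and Mbeki both have years on the bench 15 years, so the next rule applies.
Among Varga and Mbeki, by date of commission (earlier first): Varga (13 Jan 2007) before Mbeki (25 Sep 2012).
Full order: Marchetti, Saleh, Yilmaz, Pereira, Vance, Quinn, Varga, Mbeki.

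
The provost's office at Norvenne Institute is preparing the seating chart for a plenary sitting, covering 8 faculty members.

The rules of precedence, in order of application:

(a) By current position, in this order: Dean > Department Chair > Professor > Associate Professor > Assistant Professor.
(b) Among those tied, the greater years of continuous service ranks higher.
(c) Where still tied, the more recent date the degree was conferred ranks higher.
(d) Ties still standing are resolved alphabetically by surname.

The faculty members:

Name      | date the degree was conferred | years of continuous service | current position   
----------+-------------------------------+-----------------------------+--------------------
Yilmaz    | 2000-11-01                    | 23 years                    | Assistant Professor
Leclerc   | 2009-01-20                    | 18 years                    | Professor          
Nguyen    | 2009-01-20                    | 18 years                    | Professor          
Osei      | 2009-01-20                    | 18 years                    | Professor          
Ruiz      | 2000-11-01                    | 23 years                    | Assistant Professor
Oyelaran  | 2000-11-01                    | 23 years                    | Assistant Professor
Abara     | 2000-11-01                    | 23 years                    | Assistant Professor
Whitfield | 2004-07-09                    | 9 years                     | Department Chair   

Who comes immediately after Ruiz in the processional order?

Yilmaz

By current position: Whitfield (Department Chair); then Leclerc, Nguyen and Osei (Professor); then Abara, Oyelaran, Ruiz and Yilmaz (Assistant Professor).
Leclerc, Nguyen and Osei all have years of continuous service 18 years, so the next rule applies.
Leclerc, Nguyen and Osei all have date the degree was conferred 2009-01-20, so the next rule applies.
Among Leclerc, Nguyen and Osei, alphabetically by surname: Leclerc before Nguyen before Osei.
Abara, Oyelaran, Ruiz and Yilmaz all have years of continuous service 23 years, so the next rule applies.
Abara, Oyelaran, Ruiz and Yilmaz all have date the degree was conferred 2000-11-01, so the next rule applies.
Among Abara, Oyelaran, Ruiz and Yilmaz, alphabetically by surname: Abara before Oyelaran before Ruiz before Yilmaz.
Order: Whitfield, Leclerc, Nguyen, Osei, Abara, Oyelaran, Ruiz, Yilmaz.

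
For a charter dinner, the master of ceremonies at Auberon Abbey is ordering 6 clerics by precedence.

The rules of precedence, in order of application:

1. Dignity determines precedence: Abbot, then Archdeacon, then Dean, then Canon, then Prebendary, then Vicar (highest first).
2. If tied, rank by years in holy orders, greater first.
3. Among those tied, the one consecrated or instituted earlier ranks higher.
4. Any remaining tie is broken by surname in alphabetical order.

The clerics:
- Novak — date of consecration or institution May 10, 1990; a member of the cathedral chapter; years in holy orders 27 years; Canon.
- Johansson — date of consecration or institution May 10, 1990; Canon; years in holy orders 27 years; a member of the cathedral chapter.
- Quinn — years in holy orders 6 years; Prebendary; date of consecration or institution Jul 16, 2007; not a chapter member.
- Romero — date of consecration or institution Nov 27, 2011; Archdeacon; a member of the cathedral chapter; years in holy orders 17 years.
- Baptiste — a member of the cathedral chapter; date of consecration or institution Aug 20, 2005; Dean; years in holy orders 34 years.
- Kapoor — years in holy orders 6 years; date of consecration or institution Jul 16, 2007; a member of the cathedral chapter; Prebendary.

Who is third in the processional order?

Johansson

By dignity: Romero (Archdeacon); then Baptiste (Dean); then Johansson and Novak (Canon); then Kapoor and Quinn (Prebendary).
Johansson and Novak both have years in holy orders 27 years, so the next rule applies.
Johansson and Novak both have date of consecration or institution May 10, 1990, so the next rule applies.
Among Johansson and Novak, alphabetically by surname: Johansson before Novak.
Kapoor and Quinn both have years in holy orders 6 years, so the next rule applies.
Kapoor and Quinn both have date of consecration or institution Jul 16, 2007, so the next rule applies.
Among Kapoor and Quinn, alphabetically by surname: Kapoor before Quinn.
Order: Romero, Baptiste, Johansson, Novak, Kapoor, Quinn.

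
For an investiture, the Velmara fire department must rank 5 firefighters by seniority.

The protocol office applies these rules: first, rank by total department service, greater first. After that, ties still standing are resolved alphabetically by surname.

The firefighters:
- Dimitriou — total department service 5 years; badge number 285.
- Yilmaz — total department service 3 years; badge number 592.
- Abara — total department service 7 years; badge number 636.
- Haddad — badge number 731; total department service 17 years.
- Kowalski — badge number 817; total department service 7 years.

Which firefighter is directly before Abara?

By total department service (higher first): Haddad (17 years); then Abara and Kowalski (both 7 years); then Dimitriou (5 years); then Yilmaz (3 years).
Among Abara and Kowalski, alphabetically by surname: Abara before Kowalski.
Order: Haddad, Abara, Kowalski, Dimitriou, Yilmaz.

Haddad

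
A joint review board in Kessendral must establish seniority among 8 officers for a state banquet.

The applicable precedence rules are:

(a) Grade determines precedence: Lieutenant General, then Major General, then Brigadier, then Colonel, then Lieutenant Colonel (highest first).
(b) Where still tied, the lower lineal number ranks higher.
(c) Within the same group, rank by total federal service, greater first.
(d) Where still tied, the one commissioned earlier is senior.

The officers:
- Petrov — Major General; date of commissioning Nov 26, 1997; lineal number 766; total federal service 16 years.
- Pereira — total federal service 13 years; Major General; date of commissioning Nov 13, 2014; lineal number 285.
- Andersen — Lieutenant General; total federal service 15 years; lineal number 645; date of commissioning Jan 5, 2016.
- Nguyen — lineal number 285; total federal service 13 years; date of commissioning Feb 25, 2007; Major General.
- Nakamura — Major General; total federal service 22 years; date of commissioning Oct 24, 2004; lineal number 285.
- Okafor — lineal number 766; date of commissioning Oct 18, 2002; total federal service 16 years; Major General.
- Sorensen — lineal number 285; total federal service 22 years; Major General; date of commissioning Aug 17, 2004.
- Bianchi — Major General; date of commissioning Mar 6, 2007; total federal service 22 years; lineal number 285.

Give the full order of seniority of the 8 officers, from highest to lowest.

By grade: Andersen (Lieutenant General); then Sorensen, Nakamura, Bianchi, Nguyen, Pereira, Petrov and Okafor (Major General).
Among Sorensen, Nakamura, Bianchi, Nguyen, Pereira, Petrov and Okafor, by lineal number (lower first): Sorensen, Nakamura, Bianchi, Nguyen and Pereira (285) before Petrov and Okafor (766).
Among Sorensen, Nakamura, Bianchi, Nguyen and Pereira, by total federal service (higher first): Sorensen, Nakamura and Bianchi (22 years) before Nguyen and Pereira (13 years).
Among Sorensen, Nakamura and Bianchi, by date of commissioning (earlier first): Sorensen (Aug 17, 2004) before Nakamura (Oct 24, 2004) before Bianchi (Mar 6, 2007).
Among Nguyen and Pereira, by date of commissioning (earlier first): Nguyen (Feb 25, 2007) before Pereira (Nov 13, 2014).
Petrov and Okafor both have total federal service 16 years, so the next rule applies.
Among Petrov and Okafor, by date of commissioning (earlier first): Petrov (Nov 26, 1997) before Okafor (Oct 18, 2002).
Full order: Andersen, Sorensen, Nakamura, Bianchi, Nguyen, Pereira, Petrov, Okafor.

Andersen, Sorensen, Nakamura, Bianchi, Nguyen, Pereira, Petrov, Okafor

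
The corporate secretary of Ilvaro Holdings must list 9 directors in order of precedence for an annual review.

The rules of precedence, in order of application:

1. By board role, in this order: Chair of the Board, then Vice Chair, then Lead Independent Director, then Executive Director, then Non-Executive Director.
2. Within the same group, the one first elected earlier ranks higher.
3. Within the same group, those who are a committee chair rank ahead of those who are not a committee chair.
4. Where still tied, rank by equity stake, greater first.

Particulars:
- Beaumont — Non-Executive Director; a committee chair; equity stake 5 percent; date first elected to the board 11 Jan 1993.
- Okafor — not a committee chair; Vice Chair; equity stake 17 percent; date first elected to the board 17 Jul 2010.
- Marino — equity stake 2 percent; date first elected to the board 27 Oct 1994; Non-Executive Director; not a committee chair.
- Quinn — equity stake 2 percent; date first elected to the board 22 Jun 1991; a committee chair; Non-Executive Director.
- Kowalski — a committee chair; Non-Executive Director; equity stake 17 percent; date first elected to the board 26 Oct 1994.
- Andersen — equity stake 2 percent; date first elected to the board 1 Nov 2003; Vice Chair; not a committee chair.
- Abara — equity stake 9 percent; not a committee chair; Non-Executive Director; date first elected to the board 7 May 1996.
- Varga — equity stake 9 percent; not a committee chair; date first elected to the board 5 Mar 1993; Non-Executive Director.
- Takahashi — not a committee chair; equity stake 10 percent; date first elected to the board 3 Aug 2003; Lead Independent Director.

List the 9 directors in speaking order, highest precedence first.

By board role: Andersen and Okafor (Vice Chair); then Takahashi (Lead Independent Director); then Quinn, Beaumont, Varga, Kowalski, Marino and Abara (Non-Executive Director).
Among Andersen and Okafor, by date first elected to the board (earlier first): Andersen (1 Nov 2003) before Okafor (17 Jul 2010).
Among Quinn, Beaumont, Varga, Kowalski, Marino and Abara, by date first elected to the board (earlier first): Quinn (22 Jun 1991) before Beaumont (11 Jan 1993) before Varga (5 Mar 1993) before Kowalski (26 Oct 1994) before Marino (27 Oct 1994) before Abara (7 May 1996).
Full order: Andersen, Okafor, Takahashi, Quinn, Beaumont, Varga, Kowalski, Marino, Abara.

Andersen, Okafor, Takahashi, Quinn, Beaumont, Varga, Kowalski, Marino, Abara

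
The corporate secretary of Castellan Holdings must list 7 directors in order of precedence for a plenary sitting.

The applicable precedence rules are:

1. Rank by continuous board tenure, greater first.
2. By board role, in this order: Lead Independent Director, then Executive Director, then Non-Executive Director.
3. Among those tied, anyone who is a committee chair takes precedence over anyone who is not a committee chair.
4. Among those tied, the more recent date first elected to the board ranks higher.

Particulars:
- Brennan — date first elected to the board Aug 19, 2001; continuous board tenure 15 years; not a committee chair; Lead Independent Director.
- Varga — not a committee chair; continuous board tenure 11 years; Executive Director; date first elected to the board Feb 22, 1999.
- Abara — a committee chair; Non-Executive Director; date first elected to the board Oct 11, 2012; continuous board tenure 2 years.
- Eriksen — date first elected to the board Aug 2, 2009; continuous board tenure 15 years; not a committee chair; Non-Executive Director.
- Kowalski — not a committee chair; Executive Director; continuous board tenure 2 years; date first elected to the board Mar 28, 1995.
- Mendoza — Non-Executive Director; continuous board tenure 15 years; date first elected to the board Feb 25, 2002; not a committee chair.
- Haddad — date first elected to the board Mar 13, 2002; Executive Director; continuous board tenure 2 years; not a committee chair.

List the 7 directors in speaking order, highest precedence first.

By continuous board tenure (higher first): Brennan, Eriksen and Mendoza (each 15 years); then Varga (11 years); then Haddad, Kowalski and Abara (each 2 years).
Among Brennan, Eriksen and Mendoza, by board role: Brennan (Lead Independent Director) before Eriksen and Mendoza (Non-Executive Director).
Eriksen and Mendoza are each not a committee chair, so the next rule applies.
Among Eriksen and Mendoza, by date first elected to the board (later first): Eriksen (Aug 2, 2009) before Mendoza (Feb 25, 2002).
Among Haddad, Kowalski and Abara, by board role: Haddad and Kowalski (Executive Director) before Abara (Non-Executive Director).
Haddad and Kowalski are each not a committee chair, so the next rule applies.
Among Haddad and Kowalski, by date first elected to the board (later first): Haddad (Mar 13, 2002) before Kowalski (Mar 28, 1995).
Full order: Brennan, Eriksen, Mendoza, Varga, Haddad, Kowalski, Abara.

Brennan, Eriksen, Mendoza, Varga, Haddad, Kowalski, Abara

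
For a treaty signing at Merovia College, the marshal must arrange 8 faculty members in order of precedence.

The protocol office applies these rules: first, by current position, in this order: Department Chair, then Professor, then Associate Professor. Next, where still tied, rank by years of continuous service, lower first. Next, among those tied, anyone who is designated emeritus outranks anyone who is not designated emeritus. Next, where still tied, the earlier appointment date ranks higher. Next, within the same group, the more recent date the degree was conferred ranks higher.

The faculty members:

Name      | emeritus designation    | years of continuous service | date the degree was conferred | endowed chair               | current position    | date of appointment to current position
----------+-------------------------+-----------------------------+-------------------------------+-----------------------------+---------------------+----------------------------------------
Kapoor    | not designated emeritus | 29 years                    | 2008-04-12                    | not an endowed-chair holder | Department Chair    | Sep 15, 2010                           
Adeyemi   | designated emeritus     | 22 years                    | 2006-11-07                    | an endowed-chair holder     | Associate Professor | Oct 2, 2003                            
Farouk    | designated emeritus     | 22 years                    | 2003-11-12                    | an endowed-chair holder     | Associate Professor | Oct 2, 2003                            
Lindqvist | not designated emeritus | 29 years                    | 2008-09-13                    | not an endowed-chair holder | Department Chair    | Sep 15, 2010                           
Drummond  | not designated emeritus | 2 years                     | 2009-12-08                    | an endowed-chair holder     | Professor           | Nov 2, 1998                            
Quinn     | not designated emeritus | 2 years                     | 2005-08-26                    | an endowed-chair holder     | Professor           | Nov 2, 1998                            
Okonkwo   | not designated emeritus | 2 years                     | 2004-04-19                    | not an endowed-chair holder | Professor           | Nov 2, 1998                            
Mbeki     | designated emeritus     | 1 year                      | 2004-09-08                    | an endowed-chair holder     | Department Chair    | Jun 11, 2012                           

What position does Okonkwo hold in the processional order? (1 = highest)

By current position: Mbeki, Lindqvist and Kapoor (Department Chair); then Drummond, Quinn and Okonkwo (Professor); then Adeyemi and Farouk (Associate Professor).
Among Mbeki, Lindqvist and Kapoor, by years of continuous service (lower first): Mbeki (1 year) before Lindqvist and Kapoor (29 years).
Lindqvist and Kapoor are each not designated emeritus, so the next rule applies.
Lindqvist and Kapoor both have date of appointment to current position Sep 15, 2010, so the next rule applies.
Among Lindqvist and Kapoor, by date the degree was conferred (later first): Lindqvist (2008-09-13) before Kapoor (2008-04-12).
Drummond, Quinn and Okonkwo all have years of continuous service 2 years, so the next rule applies.
Drummond, Quinn and Okonkwo are each not designated emeritus, so the next rule applies.
Drummond, Quinn and Okonkwo all have date of appointment to current position Nov 2, 1998, so the next rule applies.
Among Drummond, Quinn and Okonkwo, by date the degree was conferred (later first): Drummond (2009-12-08) before Quinn (2005-08-26) before Okonkwo (2004-04-19).
Adeyemi and Farouk both have years of continuous service 22 years, so the next rule applies.
Adeyemi and Farouk are each designated emeritus, so the next rule applies.
Adeyemi and Farouk both have date of appointment to current position Oct 2, 2003, so the next rule applies.
Among Adeyemi and Farouk, by date the degree was conferred (later first): Adeyemi (2006-11-07) before Farouk (2003-11-12).
Order: Mbeki, Lindqvist, Kapoor, Drummond, Quinn, Okonkwo, Adeyemi, Farouk. So position 6.

6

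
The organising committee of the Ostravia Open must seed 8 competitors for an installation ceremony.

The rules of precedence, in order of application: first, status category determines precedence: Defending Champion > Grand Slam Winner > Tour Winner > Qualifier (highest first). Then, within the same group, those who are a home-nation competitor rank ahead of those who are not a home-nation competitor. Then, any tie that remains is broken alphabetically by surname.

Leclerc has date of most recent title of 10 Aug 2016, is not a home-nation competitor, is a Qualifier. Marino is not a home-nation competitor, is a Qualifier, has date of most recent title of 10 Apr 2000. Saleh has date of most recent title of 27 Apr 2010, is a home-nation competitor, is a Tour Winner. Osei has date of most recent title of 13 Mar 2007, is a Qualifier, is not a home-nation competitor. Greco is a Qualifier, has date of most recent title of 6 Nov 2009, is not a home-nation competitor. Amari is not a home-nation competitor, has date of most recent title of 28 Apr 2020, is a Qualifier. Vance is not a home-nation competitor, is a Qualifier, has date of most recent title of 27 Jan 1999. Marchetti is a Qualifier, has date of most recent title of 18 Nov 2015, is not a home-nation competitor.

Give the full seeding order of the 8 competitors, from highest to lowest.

By status category: Saleh (Tour Winner); then Amari, Greco, Leclerc, Marchetti, Marino, Osei and Vance (Qualifier).
Amari, Greco, Leclerc, Marchetti, Marino, Osei and Vance are each not a home-nation competitor, so the next rule applies.
Among Amari, Greco, Leclerc, Marchetti, Marino, Osei and Vance, alphabetically by surname: Amari before Greco before Leclerc before Marchetti before Marino before Osei before Vance.
Full order: Saleh, Amari, Greco, Leclerc, Marchetti, Marino, Osei, Vance.

Saleh, Amari, Greco, Leclerc, Marchetti, Marino, Osei, Vance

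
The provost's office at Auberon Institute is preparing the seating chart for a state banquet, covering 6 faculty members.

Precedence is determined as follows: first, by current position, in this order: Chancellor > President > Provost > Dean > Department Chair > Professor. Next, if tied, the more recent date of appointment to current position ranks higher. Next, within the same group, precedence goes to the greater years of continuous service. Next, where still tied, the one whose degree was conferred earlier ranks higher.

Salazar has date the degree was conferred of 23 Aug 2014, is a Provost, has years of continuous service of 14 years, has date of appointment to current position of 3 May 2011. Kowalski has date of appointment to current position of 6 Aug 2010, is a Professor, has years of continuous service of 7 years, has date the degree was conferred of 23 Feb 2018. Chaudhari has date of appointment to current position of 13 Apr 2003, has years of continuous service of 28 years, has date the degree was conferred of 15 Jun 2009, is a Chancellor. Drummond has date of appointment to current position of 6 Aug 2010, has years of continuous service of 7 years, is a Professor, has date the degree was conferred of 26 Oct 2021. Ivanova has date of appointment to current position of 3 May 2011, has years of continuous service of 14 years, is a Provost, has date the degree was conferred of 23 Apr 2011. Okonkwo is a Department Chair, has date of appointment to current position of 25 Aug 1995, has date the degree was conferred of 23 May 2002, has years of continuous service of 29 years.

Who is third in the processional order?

Salazar

By current position: Chaudhari (Chancellor); then Ivanova and Salazar (Provost); then Okonkwo (Department Chair); then Kowalski and Drummond (Professor).
Ivanova and Salazar both have date of appointment to current position 3 May 2011, so the next rule applies.
Ivanova and Salazar both have years of continuous service 14 years, so the next rule applies.
Among Ivanova and Salazar, by date the degree was conferred (earlier first): Ivanova (23 Apr 2011) before Salazar (23 Aug 2014).
Kowalski and Drummond both have date of appointment to current position 6 Aug 2010, so the next rule applies.
Kowalski and Drummond both have years of continuous service 7 years, so the next rule applies.
Among Kowalski and Drummond, by date the degree was conferred (earlier first): Kowalski (23 Feb 2018) before Drummond (26 Oct 2021).
Order: Chaudhari, Ivanova, Salazar, Okonkwo, Kowalski, Drummond.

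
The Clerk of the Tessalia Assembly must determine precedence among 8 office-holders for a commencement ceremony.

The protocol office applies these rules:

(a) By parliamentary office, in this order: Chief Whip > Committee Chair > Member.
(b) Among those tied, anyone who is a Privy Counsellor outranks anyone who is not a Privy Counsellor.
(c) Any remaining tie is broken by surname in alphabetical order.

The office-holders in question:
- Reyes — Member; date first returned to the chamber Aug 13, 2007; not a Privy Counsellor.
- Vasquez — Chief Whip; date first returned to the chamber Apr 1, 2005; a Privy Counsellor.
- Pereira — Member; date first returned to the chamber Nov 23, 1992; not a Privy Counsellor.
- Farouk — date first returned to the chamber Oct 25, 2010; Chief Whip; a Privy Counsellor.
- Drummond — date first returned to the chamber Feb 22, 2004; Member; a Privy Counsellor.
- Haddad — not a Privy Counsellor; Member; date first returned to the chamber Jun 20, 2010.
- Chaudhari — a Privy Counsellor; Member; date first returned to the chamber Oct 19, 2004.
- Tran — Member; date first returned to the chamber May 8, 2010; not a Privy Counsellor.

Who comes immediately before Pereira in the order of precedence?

Haddad

By parliamentary office: Farouk and Vasquez (Chief Whip); then Chaudhari, Drummond, Haddad, Pereira, Reyes and Tran (Member).
Farouk and Vasquez are each a Privy Counsellor, so the next rule applies.
Among Farouk and Vasquez, alphabetically by surname: Farouk before Vasquez.
Among Chaudhari, Drummond, Haddad, Pereira, Reyes and Tran, a Privy Counsellor before not a Privy Counsellor: Chaudhari and Drummond (a Privy Counsellor) before Haddad, Pereira, Reyes and Tran (not a Privy Counsellor).
Among Chaudhari and Drummond, alphabetically by surname: Chaudhari before Drummond.
Among Haddad, Pereira, Reyes and Tran, alphabetically by surname: Haddad before Pereira before Reyes before Tran.
Order: Farouk, Vasquez, Chaudhari, Drummond, Haddad, Pereira, Reyes, Tran.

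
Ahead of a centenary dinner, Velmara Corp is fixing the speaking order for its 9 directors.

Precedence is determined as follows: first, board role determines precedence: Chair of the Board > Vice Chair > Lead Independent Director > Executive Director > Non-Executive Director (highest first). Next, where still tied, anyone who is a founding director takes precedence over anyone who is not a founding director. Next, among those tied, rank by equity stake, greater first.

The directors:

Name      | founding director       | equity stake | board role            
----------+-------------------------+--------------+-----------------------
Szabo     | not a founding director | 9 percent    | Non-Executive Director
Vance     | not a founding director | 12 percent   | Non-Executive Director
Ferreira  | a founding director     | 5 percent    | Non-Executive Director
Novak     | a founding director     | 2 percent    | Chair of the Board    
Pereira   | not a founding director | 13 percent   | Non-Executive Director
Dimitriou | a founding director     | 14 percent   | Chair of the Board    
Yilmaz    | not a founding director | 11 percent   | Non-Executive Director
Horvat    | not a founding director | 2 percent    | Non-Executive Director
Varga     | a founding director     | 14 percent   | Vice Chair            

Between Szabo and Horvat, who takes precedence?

Szabo

By board role: Dimitriou and Novak (Chair of the Board); then Varga (Vice Chair); then Ferreira, Pereira, Vance, Yilmaz, Szabo and Horvat (Non-Executive Director).
Dimitriou and Novak are each a founding director, so the next rule applies.
Among Dimitriou and Novak, by equity stake (higher first): Dimitriou (14 percent) before Novak (2 percent).
Among Ferreira, Pereira, Vance, Yilmaz, Szabo and Horvat, a founding director before not a founding director: Ferreira (a founding director) before Pereira, Vance, Yilmaz, Szabo and Horvat (not a founding director).
Among Pereira, Vance, Yilmaz, Szabo and Horvat, by equity stake (higher first): Pereira (13 percent) before Vance (12 percent) before Yilmaz (11 percent) before Szabo (9 percent) before Horvat (2 percent).
So Szabo takes precedence.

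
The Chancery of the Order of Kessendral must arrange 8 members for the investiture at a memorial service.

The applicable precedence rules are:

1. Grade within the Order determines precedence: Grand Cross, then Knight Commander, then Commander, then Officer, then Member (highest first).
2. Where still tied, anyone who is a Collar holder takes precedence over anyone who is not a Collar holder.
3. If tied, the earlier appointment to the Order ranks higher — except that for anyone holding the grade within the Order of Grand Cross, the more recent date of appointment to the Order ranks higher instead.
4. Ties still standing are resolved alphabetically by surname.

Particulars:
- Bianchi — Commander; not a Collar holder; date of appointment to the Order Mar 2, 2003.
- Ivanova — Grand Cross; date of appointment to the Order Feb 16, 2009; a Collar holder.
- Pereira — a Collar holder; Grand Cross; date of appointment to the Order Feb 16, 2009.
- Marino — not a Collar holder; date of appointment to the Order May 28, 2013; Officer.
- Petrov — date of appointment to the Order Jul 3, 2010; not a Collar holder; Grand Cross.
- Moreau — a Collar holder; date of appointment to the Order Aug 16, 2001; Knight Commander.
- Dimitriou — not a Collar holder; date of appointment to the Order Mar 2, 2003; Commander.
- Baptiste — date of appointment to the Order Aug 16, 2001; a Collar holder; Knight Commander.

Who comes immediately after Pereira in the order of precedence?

By grade within the Order: Ivanova, Pereira and Petrov (Grand Cross); then Baptiste and Moreau (Knight Commander); then Bianchi and Dimitriou (Commander); then Marino (Officer).
Among Ivanova, Pereira and Petrov, a Collar holder before not a Collar holder: Ivanova and Pereira (a Collar holder) before Petrov (not a Collar holder).
Ivanova and Pereira both have date of appointment to the Order Feb 16, 2009, so the next rule applies.
Among Ivanova and Pereira, alphabetically by surname: Ivanova before Pereira.
Baptiste and Moreau are each a Collar holder, so the next rule applies.
Baptiste and Moreau both have date of appointment to the Order Aug 16, 2001, so the next rule applies.
Among Baptiste and Moreau, alphabetically by surname: Baptiste before Moreau.
Bianchi and Dimitriou are each not a Collar holder, so the next rule applies.
Bianchi and Dimitriou both have date of appointment to the Order Mar 2, 2003, so the next rule applies.
Among Bianchi and Dimitriou, alphabetically by surname: Bianchi before Dimitriou.
Order: Ivanova, Pereira, Petrov, Baptiste, Moreau, Bianchi, Dimitriou, Marino.

Petrov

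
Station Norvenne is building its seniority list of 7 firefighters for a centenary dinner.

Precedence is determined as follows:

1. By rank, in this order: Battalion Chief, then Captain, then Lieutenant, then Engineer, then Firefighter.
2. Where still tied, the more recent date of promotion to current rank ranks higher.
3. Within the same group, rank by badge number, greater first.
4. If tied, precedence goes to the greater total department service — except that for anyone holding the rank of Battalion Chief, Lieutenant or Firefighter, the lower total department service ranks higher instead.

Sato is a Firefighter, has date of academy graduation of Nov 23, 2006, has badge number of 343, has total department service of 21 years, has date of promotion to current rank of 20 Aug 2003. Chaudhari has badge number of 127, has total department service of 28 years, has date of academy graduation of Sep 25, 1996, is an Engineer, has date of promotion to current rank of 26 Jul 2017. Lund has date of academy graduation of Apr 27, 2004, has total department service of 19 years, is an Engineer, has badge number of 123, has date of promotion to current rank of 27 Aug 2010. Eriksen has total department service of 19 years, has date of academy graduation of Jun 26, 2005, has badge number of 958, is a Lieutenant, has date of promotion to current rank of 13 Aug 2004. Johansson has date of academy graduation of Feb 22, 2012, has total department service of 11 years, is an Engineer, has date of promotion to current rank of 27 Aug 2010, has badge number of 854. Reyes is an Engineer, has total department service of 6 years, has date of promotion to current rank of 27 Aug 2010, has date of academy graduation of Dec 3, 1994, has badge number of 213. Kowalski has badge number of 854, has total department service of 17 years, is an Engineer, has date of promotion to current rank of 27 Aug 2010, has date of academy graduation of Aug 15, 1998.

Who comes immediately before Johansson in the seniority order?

By rank: Eriksen (Lieutenant); then Chaudhari, Kowalski, Johansson, Reyes and Lund (Engineer); then Sato (Firefighter).
Among Chaudhari, Kowalski, Johansson, Reyes and Lund, by date of promotion to current rank (later first): Chaudhari (26 Jul 2017) before Kowalski, Johansson, Reyes and Lund (27 Aug 2010).
Among Kowalski, Johansson, Reyes and Lund, by badge number (higher first): Kowalski and Johansson (854) before Reyes (213) before Lund (123).
Among Kowalski and Johansson, by total department service (higher first): Kowalski (17 years) before Johansson (11 years).
Order: Eriksen, Chaudhari, Kowalski, Johansson, Reyes, Lund, Sato.

Kowalski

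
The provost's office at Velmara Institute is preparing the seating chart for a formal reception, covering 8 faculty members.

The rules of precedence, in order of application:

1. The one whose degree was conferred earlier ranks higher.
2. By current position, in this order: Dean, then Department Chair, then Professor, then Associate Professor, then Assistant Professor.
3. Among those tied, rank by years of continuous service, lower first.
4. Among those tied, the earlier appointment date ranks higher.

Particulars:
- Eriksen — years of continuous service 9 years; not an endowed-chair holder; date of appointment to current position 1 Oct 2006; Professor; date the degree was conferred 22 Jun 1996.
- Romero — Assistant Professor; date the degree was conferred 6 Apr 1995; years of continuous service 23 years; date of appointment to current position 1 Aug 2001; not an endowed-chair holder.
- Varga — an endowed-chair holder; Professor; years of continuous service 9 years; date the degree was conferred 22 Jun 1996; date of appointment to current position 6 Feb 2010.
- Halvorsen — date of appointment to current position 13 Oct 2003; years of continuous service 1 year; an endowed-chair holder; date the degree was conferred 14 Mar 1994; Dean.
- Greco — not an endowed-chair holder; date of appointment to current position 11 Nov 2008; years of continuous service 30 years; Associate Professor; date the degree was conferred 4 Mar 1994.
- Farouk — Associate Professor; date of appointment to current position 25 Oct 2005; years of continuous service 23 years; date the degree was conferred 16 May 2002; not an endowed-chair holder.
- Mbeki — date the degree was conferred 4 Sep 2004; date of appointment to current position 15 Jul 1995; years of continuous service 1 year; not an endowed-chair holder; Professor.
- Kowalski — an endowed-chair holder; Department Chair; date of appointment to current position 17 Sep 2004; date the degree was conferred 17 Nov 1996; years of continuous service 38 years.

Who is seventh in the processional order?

Farouk

By date the degree was conferred (earlier first): Greco (4 Mar 1994); then Halvorsen (14 Mar 1994); then Romero (6 Apr 1995); then Eriksen and Varga (both 22 Jun 1996); then Kowalski (17 Nov 1996); then Farouk (16 May 2002); then Mbeki (4 Sep 2004).
Eriksen and Varga are each Professor, so the next rule applies.
Eriksen and Varga both have years of continuous service 9 years, so the next rule applies.
Among Eriksen and Varga, by date of appointment to current position (earlier first): Eriksen (1 Oct 2006) before Varga (6 Feb 2010).
Order: Greco, Halvorsen, Romero, Eriksen, Varga, Kowalski, Farouk, Mbeki.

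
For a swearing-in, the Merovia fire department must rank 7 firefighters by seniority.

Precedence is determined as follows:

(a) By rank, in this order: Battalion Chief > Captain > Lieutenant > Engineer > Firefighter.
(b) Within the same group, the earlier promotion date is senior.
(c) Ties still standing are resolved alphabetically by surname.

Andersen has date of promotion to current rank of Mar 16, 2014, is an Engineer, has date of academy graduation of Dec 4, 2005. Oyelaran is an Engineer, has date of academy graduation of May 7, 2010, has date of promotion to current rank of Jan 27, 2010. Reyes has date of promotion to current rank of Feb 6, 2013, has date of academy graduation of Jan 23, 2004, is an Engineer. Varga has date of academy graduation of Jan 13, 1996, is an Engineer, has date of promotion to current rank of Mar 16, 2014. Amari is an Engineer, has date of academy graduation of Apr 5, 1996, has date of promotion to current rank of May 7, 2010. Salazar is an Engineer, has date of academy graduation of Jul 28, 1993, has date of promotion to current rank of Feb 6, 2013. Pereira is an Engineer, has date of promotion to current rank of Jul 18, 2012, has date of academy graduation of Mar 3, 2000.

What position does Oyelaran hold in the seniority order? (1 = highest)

1

By rank: Oyelaran, Amari, Pereira, Reyes, Salazar, Andersen and Varga (Engineer).
Among Oyelaran, Amari, Pereira, Reyes, Salazar, Andersen and Varga, by date of promotion to current rank (earlier first): Oyelaran (Jan 27, 2010) before Amari (May 7, 2010) before Pereira (Jul 18, 2012) before Reyes and Salazar (Feb 6, 2013) before Andersen and Varga (Mar 16, 2014).
Among Reyes and Salazar, alphabetically by surname: Reyes before Salazar.
Among Andersen and Varga, alphabetically by surname: Andersen before Varga.
Order: Oyelaran, Amari, Pereira, Reyes, Salazar, Andersen, Varga. So position 1.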